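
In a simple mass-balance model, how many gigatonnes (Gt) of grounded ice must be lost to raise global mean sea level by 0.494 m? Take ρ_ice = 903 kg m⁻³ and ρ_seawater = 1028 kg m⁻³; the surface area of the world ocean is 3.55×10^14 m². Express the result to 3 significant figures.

≈ 1.80×10^5 Gt

Required water volume = Δh × A = 0.494 m × 3.55×10^14 m² = 1.754×10^14 m³.
ρ_w = 1028 kg m⁻³, so the mass of water = 1.754×10^14 m³ × 1028 kg m⁻³ = 1.803×10^17 kg = 1.80×10^5 Gt (and the same mass of ice, by conservation).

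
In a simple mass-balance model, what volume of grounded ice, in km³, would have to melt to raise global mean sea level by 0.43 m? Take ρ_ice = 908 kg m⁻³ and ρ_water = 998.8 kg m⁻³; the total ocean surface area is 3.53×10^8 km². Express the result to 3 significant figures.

≈ 1.67×10^5 km³

Required water volume = Δh × A = 0.43 m × 3.53×10^14 m² = 1.518×10^14 m³ = 1.518×10^5 km³.
Ice volume = water volume × ρ_w/ρ_ice = 1.518×10^5 × 998.8/908 = 1.67×10^5 km³.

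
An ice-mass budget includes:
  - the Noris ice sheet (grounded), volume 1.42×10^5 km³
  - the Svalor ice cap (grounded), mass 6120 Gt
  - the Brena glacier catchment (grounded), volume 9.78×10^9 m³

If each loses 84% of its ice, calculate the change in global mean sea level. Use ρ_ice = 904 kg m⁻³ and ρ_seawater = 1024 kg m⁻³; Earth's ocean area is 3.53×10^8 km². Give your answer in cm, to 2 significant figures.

≈ 31 cm

Noris: 0.84 × 1.42×10^5 km³ × (904/1024) = 1.053×10^5 km³ of water.
Svalor: 0.84 × 6120 Gt = 5.141×10^15 kg; dividing by ρ_w = 1024 kg m⁻³ gives 5.020×10^12 m³ of water.
Brena: 0.84 × 9.78×10^9 m³ × (904/1024) = 7.252×10^9 m³ of water.
Total added water ≈ 1.103×10^14 m³ over 3.53×10^14 m² → Δh = 0.313 m = 31 cm.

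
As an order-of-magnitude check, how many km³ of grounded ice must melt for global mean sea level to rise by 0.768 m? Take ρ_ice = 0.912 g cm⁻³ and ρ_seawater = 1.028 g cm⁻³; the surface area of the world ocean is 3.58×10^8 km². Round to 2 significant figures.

≈ 3.1×10^5 km³

Required water volume = Δh × A = 0.768 m × 3.58×10^14 m² = 2.749×10^14 m³ = 2.749×10^5 km³.
Ice volume = water volume × ρ_w/ρ_ice = 2.749×10^5 × 1028/912 = 3.1×10^5 km³.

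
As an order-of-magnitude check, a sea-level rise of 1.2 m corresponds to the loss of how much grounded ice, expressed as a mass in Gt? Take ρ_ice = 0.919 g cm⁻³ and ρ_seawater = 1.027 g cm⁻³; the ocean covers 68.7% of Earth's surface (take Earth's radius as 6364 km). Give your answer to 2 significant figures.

Required water volume = Δh × A = 1.2 m × 3.50×10^14 m² = 4.196×10^14 m³.
ρ_w = 1.027 g cm⁻³ = 1027 kg m⁻³, so the mass of water = 4.196×10^14 m³ × 1027 kg m⁻³ = 4.309×10^17 kg = 4.3×10^5 Gt (and the same mass of ice, by conservation).

≈ 4.3×10^5 Gt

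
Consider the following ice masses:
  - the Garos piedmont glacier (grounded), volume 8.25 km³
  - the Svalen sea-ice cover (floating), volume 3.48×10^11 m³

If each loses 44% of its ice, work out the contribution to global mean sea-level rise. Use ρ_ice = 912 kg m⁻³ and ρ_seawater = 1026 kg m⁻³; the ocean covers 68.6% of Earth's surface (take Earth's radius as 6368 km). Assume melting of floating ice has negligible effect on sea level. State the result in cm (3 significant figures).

Garos: 0.44 × 8.25 km³ × (912/1026) = 3.227 km³ of water.
The Svalen sea-ice cover is floating and already displaces its own weight of water, so its melt adds essentially nothing to sea level.
Total added water ≈ 3.227×10^9 m³ over 3.50×10^14 m² → Δh = 9.23×10^-6 m = 9.23×10^-4 cm.

≈ 9.23×10^-4 cm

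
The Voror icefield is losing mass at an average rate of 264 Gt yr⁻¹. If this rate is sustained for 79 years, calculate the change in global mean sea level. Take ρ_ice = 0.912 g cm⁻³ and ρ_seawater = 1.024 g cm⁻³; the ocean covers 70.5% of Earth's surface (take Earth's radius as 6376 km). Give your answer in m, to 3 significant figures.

≈ 0.0566 m

Total mass lost = 264 Gt/yr × 79 yr = 2.086×10^4 Gt = 2.086×10^16 kg.
ρ_w = 1.024 g cm⁻³ = 1024 kg m⁻³, so water volume = 2.086×10^16 / 1024 = 2.037×10^13 m³.
Δh = 2.037×10^13 / 3.60×10^14 = 0.0566 m.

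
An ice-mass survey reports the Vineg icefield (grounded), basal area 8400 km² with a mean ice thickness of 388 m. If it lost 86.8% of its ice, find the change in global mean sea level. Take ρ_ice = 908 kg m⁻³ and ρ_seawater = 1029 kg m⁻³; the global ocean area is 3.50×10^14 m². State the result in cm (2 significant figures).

Vineg: ice volume = 8400 km² × 388 m = 3259 km³; 0.868 × 3259 × (908/1029) = 2496 km³ of water.
Spread over 3.50×10^14 m² of ocean, Δh = 2.496×10^12 / 3.50×10^14 = 7.13×10^-3 m = 0.71 cm.

≈ 0.71 cm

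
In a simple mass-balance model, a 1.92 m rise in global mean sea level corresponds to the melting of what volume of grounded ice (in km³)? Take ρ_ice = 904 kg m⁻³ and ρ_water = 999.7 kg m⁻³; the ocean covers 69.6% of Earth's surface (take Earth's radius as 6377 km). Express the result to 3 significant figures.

Required water volume = Δh × A = 1.92 m × 3.56×10^14 m² = 6.829×10^14 m³ = 6.829×10^5 km³.
Ice volume = water volume × ρ_w/ρ_ice = 6.829×10^5 × 999.7/904 = 7.55×10^5 km³.

≈ 7.55×10^5 km³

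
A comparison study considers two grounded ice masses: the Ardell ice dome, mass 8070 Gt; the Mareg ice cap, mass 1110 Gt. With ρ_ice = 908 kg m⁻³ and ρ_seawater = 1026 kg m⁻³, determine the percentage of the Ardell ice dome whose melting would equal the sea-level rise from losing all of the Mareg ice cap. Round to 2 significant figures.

Equal sea-level rise means equal mass of meltwater, i.e. equal mass of ice lost.
Ice mass of Mareg: 1.110×10^15 kg; ice mass of Ardell: 8.070×10^15 kg.
Fraction required = 1.110×10^15 / 8.070×10^15 = 0.138 → 14 %.

≈ 14 %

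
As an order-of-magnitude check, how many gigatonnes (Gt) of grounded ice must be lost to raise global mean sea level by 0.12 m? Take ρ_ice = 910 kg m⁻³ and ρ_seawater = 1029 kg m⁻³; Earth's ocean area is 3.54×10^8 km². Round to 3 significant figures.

≈ 4.37×10^4 Gt

Required water volume = Δh × A = 0.12 m × 3.54×10^14 m² = 4.248×10^13 m³.
ρ_w = 1029 kg m⁻³, so the mass of water = 4.248×10^13 m³ × 1029 kg m⁻³ = 4.371×10^16 kg = 4.37×10^4 Gt (and the same mass of ice, by conservation).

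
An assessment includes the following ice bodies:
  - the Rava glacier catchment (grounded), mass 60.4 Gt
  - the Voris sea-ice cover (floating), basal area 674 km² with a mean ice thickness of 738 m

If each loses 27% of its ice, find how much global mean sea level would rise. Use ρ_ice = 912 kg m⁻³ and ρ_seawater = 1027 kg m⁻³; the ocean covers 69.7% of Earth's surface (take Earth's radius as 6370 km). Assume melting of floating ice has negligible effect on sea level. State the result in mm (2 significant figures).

Rava: 0.27 × 60.4 Gt = 1.631×10^13 kg; dividing by ρ_w = 1027 kg m⁻³ gives 1.588×10^10 m³ of water.
The Voris sea-ice cover is floating and already displaces its own weight of water, so its melt adds essentially nothing to sea level.
Total added water ≈ 1.588×10^10 m³ over 3.55×10^14 m² → Δh = 4.47×10^-5 m = 0.045 mm.

≈ 0.045 mm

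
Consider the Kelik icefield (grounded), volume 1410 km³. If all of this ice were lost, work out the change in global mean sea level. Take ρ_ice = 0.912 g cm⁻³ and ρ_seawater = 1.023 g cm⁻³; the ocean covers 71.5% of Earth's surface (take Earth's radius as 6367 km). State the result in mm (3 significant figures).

Kelik: 1410 km³ × (912/1023) = 1257 km³ of water.
Spread over 3.64×10^14 m² of ocean, Δh = 1.257×10^12 / 3.64×10^14 = 3.45×10^-3 m = 3.45 mm.

≈ 3.45 mm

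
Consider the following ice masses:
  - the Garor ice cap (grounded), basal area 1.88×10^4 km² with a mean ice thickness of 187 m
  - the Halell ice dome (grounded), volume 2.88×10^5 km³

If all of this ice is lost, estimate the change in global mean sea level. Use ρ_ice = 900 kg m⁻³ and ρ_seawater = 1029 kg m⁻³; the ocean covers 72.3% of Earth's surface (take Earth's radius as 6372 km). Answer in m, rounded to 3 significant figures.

≈ 0.691 m

Garor: ice volume = 1.88×10^4 km² × 187 m = 3516 km³; 3516 × (900/1029) = 3075 km³ of water.
Halell: 2.88×10^5 km³ × (900/1029) = 2.519×10^5 km³ of water.
Total added water ≈ 2.550×10^14 m³ over 3.69×10^14 m² → Δh = 0.691 m.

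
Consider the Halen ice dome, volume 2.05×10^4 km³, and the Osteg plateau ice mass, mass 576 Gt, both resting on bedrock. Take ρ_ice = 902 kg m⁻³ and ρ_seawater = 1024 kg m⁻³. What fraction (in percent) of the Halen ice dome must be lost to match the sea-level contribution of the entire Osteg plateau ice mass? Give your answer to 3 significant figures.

≈ 3.12 %

Equal sea-level rise means equal mass of meltwater, i.e. equal mass of ice lost.
Ice mass of Osteg: 5.760×10^14 kg; ice mass of Halen: 1.849×10^16 kg.
Fraction required = 5.760×10^14 / 1.849×10^16 = 0.0312 → 3.12 %.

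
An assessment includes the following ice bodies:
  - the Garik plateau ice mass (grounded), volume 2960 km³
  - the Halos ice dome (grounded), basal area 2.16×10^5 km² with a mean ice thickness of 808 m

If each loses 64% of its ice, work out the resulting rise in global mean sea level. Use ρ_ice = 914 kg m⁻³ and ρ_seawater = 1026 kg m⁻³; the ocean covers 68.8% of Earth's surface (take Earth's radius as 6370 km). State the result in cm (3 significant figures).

≈ 28.8 cm

Garik: 0.64 × 2960 km³ × (914/1026) = 1688 km³ of water.
Halos: ice volume = 2.16×10^5 km² × 808 m = 1.745×10^5 km³; 0.64 × 1.745×10^5 × (914/1026) = 9.950×10^4 km³ of water.
Total added water ≈ 1.012×10^14 m³ over 3.51×10^14 m² → Δh = 0.288 m = 28.8 cm.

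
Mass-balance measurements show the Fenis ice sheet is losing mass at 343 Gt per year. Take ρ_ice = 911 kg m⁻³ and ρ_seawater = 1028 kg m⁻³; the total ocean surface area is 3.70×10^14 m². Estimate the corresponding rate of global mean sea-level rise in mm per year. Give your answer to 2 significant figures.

≈ 0.90 mm/yr

ρ_w = 1028 kg m⁻³. Annual water volume added = 343 Gt / ρ_w = 3.430×10^14 kg / 1028 kg m⁻³ = 3.337×10^11 m³.
Δh per year = 3.337×10^11 / 3.70×10^14 = 9.02×10^-4 m = 0.90 mm.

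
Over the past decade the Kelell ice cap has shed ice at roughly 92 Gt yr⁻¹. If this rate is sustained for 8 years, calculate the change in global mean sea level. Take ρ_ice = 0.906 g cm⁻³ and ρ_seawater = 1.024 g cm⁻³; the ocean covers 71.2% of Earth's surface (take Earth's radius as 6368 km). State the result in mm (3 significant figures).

Total mass lost = 92 Gt/yr × 8 yr = 736.0 Gt = 7.360×10^14 kg.
ρ_w = 1.024 g cm⁻³ = 1024 kg m⁻³, so water volume = 7.360×10^14 / 1024 = 7.188×10^11 m³.
Δh = 7.188×10^11 / 3.63×10^14 = 1.98×10^-3 m = 1.98 mm.

≈ 1.98 mm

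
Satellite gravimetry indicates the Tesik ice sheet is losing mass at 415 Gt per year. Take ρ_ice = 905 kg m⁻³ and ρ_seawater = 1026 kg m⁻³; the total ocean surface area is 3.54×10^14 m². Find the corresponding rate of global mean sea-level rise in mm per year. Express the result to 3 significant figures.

ρ_w = 1026 kg m⁻³. Annual water volume added = 415 Gt / ρ_w = 4.150×10^14 kg / 1026 kg m⁻³ = 4.045×10^11 m³.
Δh per year = 4.045×10^11 / 3.54×10^14 = 1.14×10^-3 m = 1.14 mm.

≈ 1.14 mm/yr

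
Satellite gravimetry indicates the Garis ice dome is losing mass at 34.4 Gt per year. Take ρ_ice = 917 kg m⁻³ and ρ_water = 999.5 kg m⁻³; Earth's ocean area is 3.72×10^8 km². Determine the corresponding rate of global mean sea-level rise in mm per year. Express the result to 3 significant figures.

≈ 0.0925 mm/yr

ρ_w = 999.5 kg m⁻³. Annual water volume added = 34.4 Gt / ρ_w = 3.440×10^13 kg / 999.5 kg m⁻³ = 3.442×10^10 m³.
Δh per year = 3.442×10^10 / 3.72×10^14 = 9.25×10^-5 m = 0.0925 mm.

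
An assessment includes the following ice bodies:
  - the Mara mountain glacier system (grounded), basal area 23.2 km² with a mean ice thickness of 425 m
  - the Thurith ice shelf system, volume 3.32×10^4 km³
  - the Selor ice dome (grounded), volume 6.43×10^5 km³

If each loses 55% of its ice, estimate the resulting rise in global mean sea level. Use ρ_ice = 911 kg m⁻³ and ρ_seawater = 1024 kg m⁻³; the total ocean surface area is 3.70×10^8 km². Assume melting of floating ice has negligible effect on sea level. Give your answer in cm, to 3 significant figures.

≈ 85.0 cm

Mara: ice volume = 23.2 km² × 425 m = 9.860 km³; 0.55 × 9.860 × (911/1024) = 4.825 km³ of water.
The Thurith ice shelf system is floating and already displaces its own weight of water, so its melt adds essentially nothing to sea level.
Selor: 0.55 × 6.43×10^5 km³ × (911/1024) = 3.146×10^5 km³ of water.
Total added water ≈ 3.146×10^14 m³ over 3.70×10^14 m² → Δh = 0.850 m = 85.0 cm.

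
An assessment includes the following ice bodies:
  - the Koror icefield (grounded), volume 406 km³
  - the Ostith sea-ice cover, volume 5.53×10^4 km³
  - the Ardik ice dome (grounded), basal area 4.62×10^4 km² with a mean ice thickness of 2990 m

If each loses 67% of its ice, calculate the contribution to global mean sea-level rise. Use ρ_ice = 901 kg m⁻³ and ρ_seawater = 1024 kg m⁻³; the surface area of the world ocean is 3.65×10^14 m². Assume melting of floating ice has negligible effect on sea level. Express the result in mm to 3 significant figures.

Koror: 0.67 × 406 km³ × (901/1024) = 239.3 km³ of water.
The Ostith sea-ice cover is floating and already displaces its own weight of water, so its melt adds essentially nothing to sea level.
Ardik: ice volume = 4.62×10^4 km² × 2990 m = 1.381×10^5 km³; 0.67 × 1.381×10^5 × (901/1024) = 8.144×10^4 km³ of water.
Total added water ≈ 8.167×10^13 m³ over 3.65×10^14 m² → Δh = 0.224 m = 224 mm.

≈ 224 mm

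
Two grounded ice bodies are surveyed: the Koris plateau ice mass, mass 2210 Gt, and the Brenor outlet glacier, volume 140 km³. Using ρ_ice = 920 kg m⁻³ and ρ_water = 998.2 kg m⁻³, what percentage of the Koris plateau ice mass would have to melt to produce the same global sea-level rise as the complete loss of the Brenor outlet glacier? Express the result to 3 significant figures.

Equal sea-level rise means equal mass of meltwater, i.e. equal mass of ice lost.
Ice mass of Brenor: 1.288×10^14 kg; ice mass of Koris: 2.210×10^15 kg.
Fraction required = 1.288×10^14 / 2.210×10^15 = 0.0583 → 5.83 %.

≈ 5.83 %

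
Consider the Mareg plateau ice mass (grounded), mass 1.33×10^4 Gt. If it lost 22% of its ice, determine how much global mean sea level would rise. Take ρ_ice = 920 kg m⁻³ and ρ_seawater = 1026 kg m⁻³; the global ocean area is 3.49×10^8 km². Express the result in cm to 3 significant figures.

≈ 0.817 cm

Mareg: 0.22 × 1.33×10^4 Gt = 2.926×10^15 kg; dividing by ρ_w = 1026 kg m⁻³ gives 2.852×10^12 m³ of water.
Spread over 3.49×10^14 m² of ocean, Δh = 2.852×10^12 / 3.49×10^14 = 8.17×10^-3 m = 0.817 cm.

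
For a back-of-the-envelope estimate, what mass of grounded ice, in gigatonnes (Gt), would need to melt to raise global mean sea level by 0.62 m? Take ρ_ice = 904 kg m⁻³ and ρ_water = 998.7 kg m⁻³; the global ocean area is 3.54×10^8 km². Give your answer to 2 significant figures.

Required water volume = Δh × A = 0.62 m × 3.54×10^14 m² = 2.195×10^14 m³.
ρ_w = 998.7 kg m⁻³, so the mass of water = 2.195×10^14 m³ × 998.7 kg m⁻³ = 2.192×10^17 kg = 2.2×10^5 Gt (and the same mass of ice, by conservation).

≈ 2.2×10^5 Gt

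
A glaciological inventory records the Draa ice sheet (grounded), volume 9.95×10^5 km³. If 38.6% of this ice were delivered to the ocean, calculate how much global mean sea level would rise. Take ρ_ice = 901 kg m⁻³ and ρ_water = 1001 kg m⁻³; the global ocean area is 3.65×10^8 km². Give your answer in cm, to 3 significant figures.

≈ 94.7 cm

Draa: 0.386 × 9.95×10^5 km³ × (901/1001) = 3.457×10^5 km³ of water.
Spread over 3.65×10^14 m² of ocean, Δh = 3.457×10^14 / 3.65×10^14 = 0.947 m = 94.7 cm.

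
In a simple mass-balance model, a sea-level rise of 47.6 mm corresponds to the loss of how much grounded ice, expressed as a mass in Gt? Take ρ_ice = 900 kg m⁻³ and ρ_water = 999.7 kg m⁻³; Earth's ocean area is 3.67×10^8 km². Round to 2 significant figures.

≈ 1.7×10^4 Gt

Required water volume = Δh × A = 0.0476 m × 3.67×10^14 m² = 1.747×10^13 m³.
ρ_w = 999.7 kg m⁻³, so the mass of water = 1.747×10^13 m³ × 999.7 kg m⁻³ = 1.746×10^16 kg = 1.7×10^4 Gt (and the same mass of ice, by conservation).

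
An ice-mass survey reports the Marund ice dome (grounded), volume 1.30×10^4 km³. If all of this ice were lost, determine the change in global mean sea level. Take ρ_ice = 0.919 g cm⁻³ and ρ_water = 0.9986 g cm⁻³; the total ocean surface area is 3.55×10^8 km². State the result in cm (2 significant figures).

Marund: 1.30×10^4 km³ × (919/998.6) = 1.196×10^4 km³ of water.
Spread over 3.55×10^14 m² of ocean, Δh = 1.196×10^13 / 3.55×10^14 = 0.0337 m = 3.4 cm.

≈ 3.4 cm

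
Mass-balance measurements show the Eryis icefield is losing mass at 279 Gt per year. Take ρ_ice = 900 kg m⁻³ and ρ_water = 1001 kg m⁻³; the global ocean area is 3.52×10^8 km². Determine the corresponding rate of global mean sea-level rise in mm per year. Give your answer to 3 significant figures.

≈ 0.792 mm/yr

ρ_w = 1001 kg m⁻³. Annual water volume added = 279 Gt / ρ_w = 2.790×10^14 kg / 1001 kg m⁻³ = 2.787×10^11 m³.
Δh per year = 2.787×10^11 / 3.52×10^14 = 7.92×10^-4 m = 0.792 mm.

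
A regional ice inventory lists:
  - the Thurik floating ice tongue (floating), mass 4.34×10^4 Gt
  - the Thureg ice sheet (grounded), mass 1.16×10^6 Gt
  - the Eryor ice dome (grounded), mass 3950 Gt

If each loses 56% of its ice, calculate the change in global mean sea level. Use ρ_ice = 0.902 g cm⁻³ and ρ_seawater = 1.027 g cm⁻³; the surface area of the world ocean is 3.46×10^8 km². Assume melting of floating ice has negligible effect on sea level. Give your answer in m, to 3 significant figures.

The Thurik floating ice tongue is floating and already displaces its own weight of water, so its melt adds essentially nothing to sea level.
Thureg: 0.56 × 1.16×10^6 Gt = 6.496×10^17 kg; dividing by ρ_w = 1.027 g cm⁻³ = 1027 kg m⁻³ gives 6.325×10^14 m³ of water.
Eryor: 0.56 × 3950 Gt = 2.212×10^15 kg; dividing by ρ_w = 1027 kg m⁻³ gives 2.154×10^12 m³ of water.
Total added water ≈ 6.347×10^14 m³ over 3.46×10^14 m² → Δh = 1.83 m.

≈ 1.83 m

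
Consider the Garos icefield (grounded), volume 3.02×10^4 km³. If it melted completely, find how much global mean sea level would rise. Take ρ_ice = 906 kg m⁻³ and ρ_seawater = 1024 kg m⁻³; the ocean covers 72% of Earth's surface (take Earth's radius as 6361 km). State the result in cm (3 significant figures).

≈ 7.30 cm

Garos: 3.02×10^4 km³ × (906/1024) = 2.672×10^4 km³ of water.
Spread over 3.66×10^14 m² of ocean, Δh = 2.672×10^13 / 3.66×10^14 = 0.0730 m = 7.30 cm.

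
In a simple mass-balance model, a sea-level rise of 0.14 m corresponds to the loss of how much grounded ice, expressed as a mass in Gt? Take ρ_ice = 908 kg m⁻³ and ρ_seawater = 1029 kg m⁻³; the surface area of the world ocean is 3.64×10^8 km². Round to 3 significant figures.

≈ 5.24×10^4 Gt

Required water volume = Δh × A = 0.14 m × 3.64×10^14 m² = 5.096×10^13 m³.
ρ_w = 1029 kg m⁻³, so the mass of water = 5.096×10^13 m³ × 1029 kg m⁻³ = 5.244×10^16 kg = 5.24×10^4 Gt (and the same mass of ice, by conservation).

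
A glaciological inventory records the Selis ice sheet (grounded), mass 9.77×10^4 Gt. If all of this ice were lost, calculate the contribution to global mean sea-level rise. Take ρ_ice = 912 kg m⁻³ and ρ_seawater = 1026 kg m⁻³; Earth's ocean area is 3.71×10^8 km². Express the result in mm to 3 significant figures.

≈ 257 mm

Selis: 9.77×10^4 Gt = 9.770×10^16 kg; dividing by ρ_w = 1026 kg m⁻³ gives 9.522×10^13 m³ of water.
Spread over 3.71×10^14 m² of ocean, Δh = 9.522×10^13 / 3.71×10^14 = 0.257 m = 257 mm.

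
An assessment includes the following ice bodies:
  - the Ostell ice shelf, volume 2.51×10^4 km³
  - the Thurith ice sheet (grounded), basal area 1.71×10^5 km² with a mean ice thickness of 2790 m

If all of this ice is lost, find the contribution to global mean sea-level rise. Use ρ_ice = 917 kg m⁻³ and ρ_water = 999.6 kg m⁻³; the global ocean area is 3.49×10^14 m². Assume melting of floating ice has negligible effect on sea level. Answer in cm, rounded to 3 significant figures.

≈ 125 cm

The Ostell ice shelf is floating and already displaces its own weight of water, so its melt adds essentially nothing to sea level.
Thurith: ice volume = 1.71×10^5 km² × 2790 m = 4.771×10^5 km³; 4.771×10^5 × (917/999.6) = 4.377×10^5 km³ of water.
Total added water ≈ 4.377×10^14 m³ over 3.49×10^14 m² → Δh = 1.25 m = 125 cm.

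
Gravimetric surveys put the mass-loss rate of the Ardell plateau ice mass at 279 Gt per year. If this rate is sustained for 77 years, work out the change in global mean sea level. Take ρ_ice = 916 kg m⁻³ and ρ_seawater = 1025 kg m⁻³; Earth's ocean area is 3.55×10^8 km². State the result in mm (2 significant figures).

≈ 59 mm

Total mass lost = 279 Gt/yr × 77 yr = 2.148×10^4 Gt = 2.148×10^16 kg.
ρ_w = 1025 kg m⁻³, so water volume = 2.148×10^16 / 1025 = 2.096×10^13 m³.
Δh = 2.096×10^13 / 3.55×10^14 = 0.0590 m = 59 mm.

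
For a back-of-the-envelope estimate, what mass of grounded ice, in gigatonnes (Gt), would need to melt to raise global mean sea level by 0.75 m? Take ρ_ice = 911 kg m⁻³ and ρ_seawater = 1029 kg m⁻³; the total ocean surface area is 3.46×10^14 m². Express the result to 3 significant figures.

≈ 2.67×10^5 Gt

Required water volume = Δh × A = 0.75 m × 3.46×10^14 m² = 2.595×10^14 m³.
ρ_w = 1029 kg m⁻³, so the mass of water = 2.595×10^14 m³ × 1029 kg m⁻³ = 2.670×10^17 kg = 2.67×10^5 Gt (and the same mass of ice, by conservation).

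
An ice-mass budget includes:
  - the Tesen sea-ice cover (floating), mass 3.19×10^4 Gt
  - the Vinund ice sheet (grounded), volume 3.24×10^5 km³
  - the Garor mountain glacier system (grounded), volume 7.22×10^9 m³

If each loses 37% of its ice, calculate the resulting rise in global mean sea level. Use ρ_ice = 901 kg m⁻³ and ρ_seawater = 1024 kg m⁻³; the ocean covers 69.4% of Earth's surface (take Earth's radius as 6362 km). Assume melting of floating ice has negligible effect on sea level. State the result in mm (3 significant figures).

The Tesen sea-ice cover is floating and already displaces its own weight of water, so its melt adds essentially nothing to sea level.
Vinund: 0.37 × 3.24×10^5 km³ × (901/1024) = 1.055×10^5 km³ of water.
Garor: 0.37 × 7.22×10^9 m³ × (901/1024) = 2.351×10^9 m³ of water.
Total added water ≈ 1.055×10^14 m³ over 3.53×10^14 m² → Δh = 0.299 m = 299 mm.

≈ 299 mm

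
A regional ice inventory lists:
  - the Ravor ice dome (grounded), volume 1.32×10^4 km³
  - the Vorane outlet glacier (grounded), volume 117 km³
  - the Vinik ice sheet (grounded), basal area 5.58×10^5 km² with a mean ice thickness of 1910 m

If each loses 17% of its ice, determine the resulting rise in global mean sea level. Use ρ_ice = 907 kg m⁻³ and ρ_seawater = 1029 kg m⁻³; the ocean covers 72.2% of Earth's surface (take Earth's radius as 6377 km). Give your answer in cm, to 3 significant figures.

≈ 43.8 cm

Ravor: 0.17 × 1.32×10^4 km³ × (907/1029) = 1978 km³ of water.
Vorane: 0.17 × 117 km³ × (907/1029) = 17.53 km³ of water.
Vinik: ice volume = 5.58×10^5 km² × 1910 m = 1.066×10^6 km³; 0.17 × 1.066×10^6 × (907/1029) = 1.597×10^5 km³ of water.
Total added water ≈ 1.617×10^14 m³ over 3.69×10^14 m² → Δh = 0.438 m = 43.8 cm.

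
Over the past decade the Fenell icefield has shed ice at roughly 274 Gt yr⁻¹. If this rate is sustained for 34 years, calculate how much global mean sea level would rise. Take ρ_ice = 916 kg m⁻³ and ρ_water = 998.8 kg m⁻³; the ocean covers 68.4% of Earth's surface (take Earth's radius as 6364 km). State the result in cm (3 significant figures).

≈ 2.68 cm

Total mass lost = 274 Gt/yr × 34 yr = 9316 Gt = 9.316×10^15 kg.
ρ_w = 998.8 kg m⁻³, so water volume = 9.316×10^15 / 998.8 = 9.327×10^12 m³.
Δh = 9.327×10^12 / 3.48×10^14 = 0.0268 m = 2.68 cm.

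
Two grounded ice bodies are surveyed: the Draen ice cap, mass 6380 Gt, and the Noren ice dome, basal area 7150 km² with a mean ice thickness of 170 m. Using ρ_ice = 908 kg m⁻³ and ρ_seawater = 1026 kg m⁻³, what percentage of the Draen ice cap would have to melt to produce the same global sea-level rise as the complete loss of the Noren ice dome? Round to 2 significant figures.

≈ 17 %

Equal sea-level rise means equal mass of meltwater, i.e. equal mass of ice lost.
Ice mass of Noren: 1.104×10^15 kg; ice mass of Draen: 6.380×10^15 kg.
Fraction required = 1.104×10^15 / 6.380×10^15 = 0.173 → 17 %.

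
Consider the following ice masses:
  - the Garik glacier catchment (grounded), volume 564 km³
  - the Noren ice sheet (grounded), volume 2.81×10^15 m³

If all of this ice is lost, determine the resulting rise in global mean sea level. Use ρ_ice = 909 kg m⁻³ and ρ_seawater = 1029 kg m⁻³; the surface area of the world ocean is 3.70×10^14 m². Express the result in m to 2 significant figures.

Garik: 564 km³ × (909/1029) = 498.2 km³ of water.
Noren: 2.81×10^15 m³ × (909/1029) = 2.482×10^15 m³ of water.
Total added water ≈ 2.483×10^15 m³ over 3.70×10^14 m² → Δh = 6.71 m.

≈ 6.7 m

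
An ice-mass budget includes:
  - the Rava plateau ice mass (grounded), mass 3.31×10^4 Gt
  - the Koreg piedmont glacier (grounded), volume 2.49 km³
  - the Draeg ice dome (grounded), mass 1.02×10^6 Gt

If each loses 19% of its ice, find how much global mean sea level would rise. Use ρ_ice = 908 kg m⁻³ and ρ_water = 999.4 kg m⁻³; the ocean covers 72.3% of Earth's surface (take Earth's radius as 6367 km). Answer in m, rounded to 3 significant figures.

≈ 0.544 m

Rava: 0.19 × 3.31×10^4 Gt = 6.289×10^15 kg; dividing by ρ_w = 999.4 kg m⁻³ gives 6.293×10^12 m³ of water.
Koreg: 0.19 × 2.49 km³ × (908/999.4) = 0.4298 km³ of water.
Draeg: 0.19 × 1.02×10^6 Gt = 1.938×10^17 kg; dividing by ρ_w = 999.4 kg m⁻³ gives 1.939×10^14 m³ of water.
Total added water ≈ 2.002×10^14 m³ over 3.68×10^14 m² → Δh = 0.544 m.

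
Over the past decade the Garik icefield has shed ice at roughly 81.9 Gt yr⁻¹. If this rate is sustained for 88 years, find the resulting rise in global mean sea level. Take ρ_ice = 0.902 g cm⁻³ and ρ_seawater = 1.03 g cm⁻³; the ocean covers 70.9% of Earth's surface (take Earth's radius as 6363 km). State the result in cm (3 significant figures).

≈ 1.94 cm

Total mass lost = 81.9 Gt/yr × 88 yr = 7207 Gt = 7.207×10^15 kg.
ρ_w = 1.03 g cm⁻³ = 1030 kg m⁻³, so water volume = 7.207×10^15 / 1030 = 6.997×10^12 m³.
Δh = 6.997×10^12 / 3.61×10^14 = 0.0194 m = 1.94 cm.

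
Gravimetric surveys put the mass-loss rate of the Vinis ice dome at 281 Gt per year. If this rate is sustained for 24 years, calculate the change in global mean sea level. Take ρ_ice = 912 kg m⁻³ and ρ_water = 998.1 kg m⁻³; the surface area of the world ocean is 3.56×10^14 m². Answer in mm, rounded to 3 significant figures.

≈ 19.0 mm

Total mass lost = 281 Gt/yr × 24 yr = 6744 Gt = 6.744×10^15 kg.
ρ_w = 998.1 kg m⁻³, so water volume = 6.744×10^15 / 998.1 = 6.757×10^12 m³.
Δh = 6.757×10^12 / 3.56×10^14 = 0.0190 m = 19.0 mm.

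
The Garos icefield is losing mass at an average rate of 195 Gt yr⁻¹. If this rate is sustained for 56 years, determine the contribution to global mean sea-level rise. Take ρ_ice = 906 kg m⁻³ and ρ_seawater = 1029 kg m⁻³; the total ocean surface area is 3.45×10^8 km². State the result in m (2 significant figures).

Total mass lost = 195 Gt/yr × 56 yr = 1.092×10^4 Gt = 1.092×10^16 kg.
ρ_w = 1029 kg m⁻³, so water volume = 1.092×10^16 / 1029 = 1.061×10^13 m³.
Δh = 1.061×10^13 / 3.45×10^14 = 0.0308 m.

≈ 0.031 m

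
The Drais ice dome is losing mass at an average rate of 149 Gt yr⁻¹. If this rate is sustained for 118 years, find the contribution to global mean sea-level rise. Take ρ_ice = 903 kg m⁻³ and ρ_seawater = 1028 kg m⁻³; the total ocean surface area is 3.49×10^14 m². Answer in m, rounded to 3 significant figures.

≈ 0.0490 m

Total mass lost = 149 Gt/yr × 118 yr = 1.758×10^4 Gt = 1.758×10^16 kg.
ρ_w = 1028 kg m⁻³, so water volume = 1.758×10^16 / 1028 = 1.710×10^13 m³.
Δh = 1.710×10^13 / 3.49×10^14 = 0.0490 m.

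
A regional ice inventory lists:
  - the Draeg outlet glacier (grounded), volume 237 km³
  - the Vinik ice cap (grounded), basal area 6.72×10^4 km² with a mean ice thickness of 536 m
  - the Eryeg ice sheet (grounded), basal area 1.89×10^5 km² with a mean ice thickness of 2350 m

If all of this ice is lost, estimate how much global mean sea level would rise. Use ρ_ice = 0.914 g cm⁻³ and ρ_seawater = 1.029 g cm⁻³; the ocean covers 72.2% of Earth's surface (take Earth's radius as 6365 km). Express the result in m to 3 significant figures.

≈ 1.16 m

Draeg: 237 km³ × (914/1029) = 210.5 km³ of water.
Vinik: ice volume = 6.72×10^4 km² × 536 m = 3.602×10^4 km³; 3.602×10^4 × (914/1029) = 3.199×10^4 km³ of water.
Eryeg: ice volume = 1.89×10^5 km² × 2350 m = 4.442×10^5 km³; 4.442×10^5 × (914/1029) = 3.945×10^5 km³ of water.
Total added water ≈ 4.267×10^14 m³ over 3.68×10^14 m² → Δh = 1.16 m.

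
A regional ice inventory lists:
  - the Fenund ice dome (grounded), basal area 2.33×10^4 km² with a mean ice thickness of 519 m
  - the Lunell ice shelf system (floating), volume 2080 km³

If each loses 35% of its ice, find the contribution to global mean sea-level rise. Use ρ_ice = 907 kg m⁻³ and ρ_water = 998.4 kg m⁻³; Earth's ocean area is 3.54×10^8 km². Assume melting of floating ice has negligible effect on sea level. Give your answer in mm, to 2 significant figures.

Fenund: ice volume = 2.33×10^4 km² × 519 m = 1.209×10^4 km³; 0.35 × 1.209×10^4 × (907/998.4) = 3845 km³ of water.
The Lunell ice shelf system is floating and already displaces its own weight of water, so its melt adds essentially nothing to sea level.
Total added water ≈ 3.845×10^12 m³ over 3.54×10^14 m² → Δh = 0.0109 m = 11 mm.

≈ 11 mm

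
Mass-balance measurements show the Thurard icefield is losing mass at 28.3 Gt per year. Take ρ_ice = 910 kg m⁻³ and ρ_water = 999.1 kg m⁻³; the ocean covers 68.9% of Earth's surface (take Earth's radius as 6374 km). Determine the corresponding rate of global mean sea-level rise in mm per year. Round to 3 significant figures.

≈ 0.0805 mm/yr

ρ_w = 999.1 kg m⁻³. Annual water volume added = 28.3 Gt / ρ_w = 2.830×10^13 kg / 999.1 kg m⁻³ = 2.833×10^10 m³.
Δh per year = 2.833×10^10 / 3.52×10^14 = 8.05×10^-5 m = 0.0805 mm.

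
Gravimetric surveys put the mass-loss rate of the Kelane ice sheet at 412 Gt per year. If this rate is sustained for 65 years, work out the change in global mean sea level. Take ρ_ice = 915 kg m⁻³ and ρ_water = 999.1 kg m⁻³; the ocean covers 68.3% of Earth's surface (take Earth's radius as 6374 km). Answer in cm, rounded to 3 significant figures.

≈ 7.69 cm

Total mass lost = 412 Gt/yr × 65 yr = 2.678×10^4 Gt = 2.678×10^16 kg.
ρ_w = 999.1 kg m⁻³, so water volume = 2.678×10^16 / 999.1 = 2.680×10^13 m³.
Δh = 2.680×10^13 / 3.49×10^14 = 0.0769 m = 7.69 cm.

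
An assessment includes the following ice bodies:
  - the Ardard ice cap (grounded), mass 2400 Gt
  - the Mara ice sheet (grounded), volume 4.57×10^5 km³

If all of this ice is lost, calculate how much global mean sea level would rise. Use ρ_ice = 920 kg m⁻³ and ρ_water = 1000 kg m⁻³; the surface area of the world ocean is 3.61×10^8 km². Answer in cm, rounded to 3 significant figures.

Ardard: 2400 Gt = 2.400×10^15 kg; dividing by ρ_w = 1000 kg m⁻³ gives 2.400×10^12 m³ of water.
Mara: 4.57×10^5 km³ × (920/1000) = 4.204×10^5 km³ of water.
Total added water ≈ 4.228×10^14 m³ over 3.61×10^14 m² → Δh = 1.17 m = 117 cm.

≈ 117 cm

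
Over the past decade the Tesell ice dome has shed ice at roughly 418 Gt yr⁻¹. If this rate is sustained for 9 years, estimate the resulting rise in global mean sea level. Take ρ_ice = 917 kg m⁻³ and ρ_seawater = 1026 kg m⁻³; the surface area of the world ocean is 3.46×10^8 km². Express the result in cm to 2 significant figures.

Total mass lost = 418 Gt/yr × 9 yr = 3762 Gt = 3.762×10^15 kg.
ρ_w = 1026 kg m⁻³, so water volume = 3.762×10^15 / 1026 = 3.667×10^12 m³.
Δh = 3.667×10^12 / 3.46×10^14 = 0.0106 m = 1.1 cm.

≈ 1.1 cm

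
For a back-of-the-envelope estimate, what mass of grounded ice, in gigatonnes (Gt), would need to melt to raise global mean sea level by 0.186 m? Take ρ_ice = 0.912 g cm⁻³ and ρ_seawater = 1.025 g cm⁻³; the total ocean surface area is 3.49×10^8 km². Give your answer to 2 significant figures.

≈ 6.7×10^4 Gt

Required water volume = Δh × A = 0.186 m × 3.49×10^14 m² = 6.491×10^13 m³.
ρ_w = 1.025 g cm⁻³ = 1025 kg m⁻³, so the mass of water = 6.491×10^13 m³ × 1025 kg m⁻³ = 6.654×10^16 kg = 6.7×10^4 Gt (and the same mass of ice, by conservation).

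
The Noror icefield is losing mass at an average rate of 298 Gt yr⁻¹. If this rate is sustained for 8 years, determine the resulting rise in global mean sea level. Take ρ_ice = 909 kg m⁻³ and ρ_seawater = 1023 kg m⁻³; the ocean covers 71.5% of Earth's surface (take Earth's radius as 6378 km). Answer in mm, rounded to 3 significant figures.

≈ 6.38 mm

Total mass lost = 298 Gt/yr × 8 yr = 2384 Gt = 2.384×10^15 kg.
ρ_w = 1023 kg m⁻³, so water volume = 2.384×10^15 / 1023 = 2.330×10^12 m³.
Δh = 2.330×10^12 / 3.65×10^14 = 6.38×10^-3 m = 6.38 mm.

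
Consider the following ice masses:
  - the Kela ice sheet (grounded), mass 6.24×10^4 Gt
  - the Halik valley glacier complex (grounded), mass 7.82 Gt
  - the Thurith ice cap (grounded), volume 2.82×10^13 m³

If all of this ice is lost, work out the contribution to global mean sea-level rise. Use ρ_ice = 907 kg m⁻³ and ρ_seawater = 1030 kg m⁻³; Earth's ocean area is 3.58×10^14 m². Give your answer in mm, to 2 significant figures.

Kela: 6.24×10^4 Gt = 6.240×10^16 kg; dividing by ρ_w = 1030 kg m⁻³ gives 6.058×10^13 m³ of water.
Halik: 7.82 Gt = 7.820×10^12 kg; dividing by ρ_w = 1030 kg m⁻³ gives 7.592×10^9 m³ of water.
Thurith: 2.82×10^13 m³ × (907/1030) = 2.483×10^13 m³ of water.
Total added water ≈ 8.542×10^13 m³ over 3.58×10^14 m² → Δh = 0.239 m = 240 mm.

≈ 240 mm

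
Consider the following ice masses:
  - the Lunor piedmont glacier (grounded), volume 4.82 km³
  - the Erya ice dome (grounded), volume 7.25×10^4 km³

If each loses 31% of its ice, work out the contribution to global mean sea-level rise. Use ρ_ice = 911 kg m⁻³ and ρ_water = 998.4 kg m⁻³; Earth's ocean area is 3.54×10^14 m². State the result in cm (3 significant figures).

Lunor: 0.31 × 4.82 km³ × (911/998.4) = 1.363 km³ of water.
Erya: 0.31 × 7.25×10^4 km³ × (911/998.4) = 2.051×10^4 km³ of water.
Total added water ≈ 2.051×10^13 m³ over 3.54×10^14 m² → Δh = 0.0579 m = 5.79 cm.

≈ 5.79 cm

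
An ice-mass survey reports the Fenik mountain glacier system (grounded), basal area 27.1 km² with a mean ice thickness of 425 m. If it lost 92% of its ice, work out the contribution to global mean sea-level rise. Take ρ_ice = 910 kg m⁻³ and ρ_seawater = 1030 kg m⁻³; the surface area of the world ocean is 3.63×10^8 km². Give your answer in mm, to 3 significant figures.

≈ 0.0258 mm

Fenik: ice volume = 27.1 km² × 425 m = 11.52 km³; 0.92 × 11.52 × (910/1030) = 9.362 km³ of water.
Spread over 3.63×10^14 m² of ocean, Δh = 9.362×10^9 / 3.63×10^14 = 2.58×10^-5 m = 0.0258 mm.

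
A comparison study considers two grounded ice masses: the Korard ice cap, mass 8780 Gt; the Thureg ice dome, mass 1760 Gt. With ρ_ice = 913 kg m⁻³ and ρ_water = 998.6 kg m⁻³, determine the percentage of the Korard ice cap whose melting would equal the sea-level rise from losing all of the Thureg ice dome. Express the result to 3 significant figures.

Equal sea-level rise means equal mass of meltwater, i.e. equal mass of ice lost.
Ice mass of Thureg: 1.760×10^15 kg; ice mass of Korard: 8.780×10^15 kg.
Fraction required = 1.760×10^15 / 8.780×10^15 = 0.200 → 20.0 %.

≈ 20.0 %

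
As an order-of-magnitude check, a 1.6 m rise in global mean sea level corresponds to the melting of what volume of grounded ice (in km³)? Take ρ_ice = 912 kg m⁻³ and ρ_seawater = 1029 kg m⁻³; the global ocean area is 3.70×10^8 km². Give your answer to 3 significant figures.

Required water volume = Δh × A = 1.6 m × 3.70×10^14 m² = 5.920×10^14 m³ = 5.920×10^5 km³.
Ice volume = water volume × ρ_w/ρ_ice = 5.920×10^5 × 1029/912 = 6.68×10^5 km³.

≈ 6.68×10^5 km³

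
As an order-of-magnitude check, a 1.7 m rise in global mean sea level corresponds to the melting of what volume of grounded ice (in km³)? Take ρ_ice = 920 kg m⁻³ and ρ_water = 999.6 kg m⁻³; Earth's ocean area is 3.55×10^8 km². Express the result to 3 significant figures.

Required water volume = Δh × A = 1.7 m × 3.55×10^14 m² = 6.035×10^14 m³ = 6.035×10^5 km³.
Ice volume = water volume × ρ_w/ρ_ice = 6.035×10^5 × 999.6/920 = 6.56×10^5 km³.

≈ 6.56×10^5 km³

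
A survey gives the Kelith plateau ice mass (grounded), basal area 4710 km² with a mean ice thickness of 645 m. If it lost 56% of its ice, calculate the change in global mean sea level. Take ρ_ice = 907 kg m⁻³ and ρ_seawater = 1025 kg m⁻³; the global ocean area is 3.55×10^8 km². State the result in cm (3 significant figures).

≈ 0.424 cm

Kelith: ice volume = 4710 km² × 645 m = 3038 km³; 0.56 × 3038 × (907/1025) = 1505 km³ of water.
Spread over 3.55×10^14 m² of ocean, Δh = 1.505×10^12 / 3.55×10^14 = 4.24×10^-3 m = 0.424 cm.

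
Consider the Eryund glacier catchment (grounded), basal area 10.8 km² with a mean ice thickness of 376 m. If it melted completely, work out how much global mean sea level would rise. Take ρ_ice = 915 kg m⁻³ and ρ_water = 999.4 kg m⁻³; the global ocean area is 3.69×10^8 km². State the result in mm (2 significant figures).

Eryund: ice volume = 10.8 km² × 376 m = 4.061 km³; 4.061 × (915/999.4) = 3.718 km³ of water.
Spread over 3.69×10^14 m² of ocean, Δh = 3.718×10^9 / 3.69×10^14 = 1.01×10^-5 m = 0.010 mm.

≈ 0.010 mm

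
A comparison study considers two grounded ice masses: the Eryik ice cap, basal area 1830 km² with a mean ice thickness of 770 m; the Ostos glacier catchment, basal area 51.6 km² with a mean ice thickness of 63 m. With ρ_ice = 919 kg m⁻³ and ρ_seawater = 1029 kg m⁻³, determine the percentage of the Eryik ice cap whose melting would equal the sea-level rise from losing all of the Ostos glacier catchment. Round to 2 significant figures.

Equal sea-level rise means equal mass of meltwater, i.e. equal mass of ice lost.
Ice mass of Ostos: 2.987×10^12 kg; ice mass of Eryik: 1.295×10^15 kg.
Fraction required = 2.987×10^12 / 1.295×10^15 = 2.31×10^-3 → 0.23 %.

≈ 0.23 %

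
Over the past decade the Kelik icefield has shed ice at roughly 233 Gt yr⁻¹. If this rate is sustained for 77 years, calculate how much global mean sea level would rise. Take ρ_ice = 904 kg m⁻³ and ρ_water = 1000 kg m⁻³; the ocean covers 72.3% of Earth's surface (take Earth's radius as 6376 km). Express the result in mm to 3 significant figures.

Total mass lost = 233 Gt/yr × 77 yr = 1.794×10^4 Gt = 1.794×10^16 kg.
ρ_w = 1000 kg m⁻³, so water volume = 1.794×10^16 / 1000 = 1.794×10^13 m³.
Δh = 1.794×10^13 / 3.69×10^14 = 0.0486 m = 48.6 mm.

≈ 48.6 mm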